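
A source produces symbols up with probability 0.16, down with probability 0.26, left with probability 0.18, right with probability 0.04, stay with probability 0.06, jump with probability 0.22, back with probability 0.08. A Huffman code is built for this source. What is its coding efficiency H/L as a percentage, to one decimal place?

98.3%

Entropy H = −Σ p log₂ p ≈ 2.5750 bits.
Huffman merges: 1/25+3/50→1/10; 2/25+1/10→9/50; 4/25+9/50→17/50; 9/50+11/50→2/5; 13/50+17/50→3/5; 2/5+3/5→1. L = 131/50 ≈ 2.6200.
Efficiency = H/L = 2.5750/2.6200 = 98.3%.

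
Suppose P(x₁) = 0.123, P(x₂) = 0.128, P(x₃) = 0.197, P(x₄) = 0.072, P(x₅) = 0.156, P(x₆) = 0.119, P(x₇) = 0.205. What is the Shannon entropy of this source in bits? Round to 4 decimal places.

2.7388 bits

H = −Σ pᵢ log₂ pᵢ.
−0.123·log₂(0.123) = 0.3719
−0.128·log₂(0.128) = 0.3796
−0.197·log₂(0.197) = 0.4617
−0.072·log₂(0.072) = 0.2733
−0.156·log₂(0.156) = 0.4181
−0.119·log₂(0.119) = 0.3654
−0.205·log₂(0.205) = 0.4687
Sum ≈ 2.7388 → 2.7388 bits.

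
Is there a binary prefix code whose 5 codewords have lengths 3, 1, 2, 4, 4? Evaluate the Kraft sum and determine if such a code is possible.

1; yes

With common denominator 2^4 = 16: Σ 2^(−ℓᵢ) = 2/16 + 8/16 + 4/16 + 1/16 + 1/16 = 16/16 = 1.
Kraft's inequality requires Σ ≤ 1; here Σ = 1 ≤ 1, so such a prefix code exists.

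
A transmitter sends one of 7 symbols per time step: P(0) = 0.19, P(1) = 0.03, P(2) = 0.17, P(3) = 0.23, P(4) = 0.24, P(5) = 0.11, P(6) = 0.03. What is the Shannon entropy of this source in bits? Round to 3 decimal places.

H = −Σ pᵢ log₂ pᵢ.
−0.19·log₂(0.19) = 0.4552
−0.03·log₂(0.03) = 0.1518
−0.17·log₂(0.17) = 0.4346
−0.23·log₂(0.23) = 0.4877
−0.24·log₂(0.24) = 0.4941
−0.11·log₂(0.11) = 0.3503
−0.03·log₂(0.03) = 0.1518
Sum ≈ 2.5254 → 2.525 bits.

2.525 bits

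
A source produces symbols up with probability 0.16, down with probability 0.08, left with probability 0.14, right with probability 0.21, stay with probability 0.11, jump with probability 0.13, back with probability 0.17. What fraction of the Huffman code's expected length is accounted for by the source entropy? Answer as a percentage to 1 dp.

Entropy H = −Σ p log₂ p ≈ 2.7520 bits.
Huffman merges: 2/25+11/100→19/100; 13/100+7/50→27/100; 4/25+17/100→33/100; 19/100+21/100→2/5; 27/100+33/100→3/5; 2/5+3/5→1. L = 279/100 ≈ 2.7900.
Efficiency = H/L = 2.7520/2.7900 = 98.6%.

98.6%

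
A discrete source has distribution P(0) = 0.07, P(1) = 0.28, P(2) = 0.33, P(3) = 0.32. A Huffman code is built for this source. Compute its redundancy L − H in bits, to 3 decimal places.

0.163 bits

Entropy H = −Σ p log₂ p ≈ 1.8366 bits.
Huffman merges: 7/100+7/25→7/20; 8/25+33/100→13/20; 7/20+13/20→1. L = 2 ≈ 2.0000.
L − H = 2.0000 − 1.8366 = 0.163 bits.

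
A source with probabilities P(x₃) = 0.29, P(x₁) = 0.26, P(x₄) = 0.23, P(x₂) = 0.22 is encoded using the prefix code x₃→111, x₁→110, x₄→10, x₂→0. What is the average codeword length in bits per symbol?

2.33 bits/symbol

L̄ = Σ pᵢ·ℓᵢ = 0.29·3 + 0.26·3 + 0.23·2 + 0.22·1 = 2.33 bits/symbol.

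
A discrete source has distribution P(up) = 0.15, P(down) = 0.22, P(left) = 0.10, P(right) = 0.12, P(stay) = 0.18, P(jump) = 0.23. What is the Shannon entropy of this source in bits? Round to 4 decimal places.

2.5234 bits

H = −Σ pᵢ log₂ pᵢ.
−0.15·log₂(0.15) = 0.4105
−0.22·log₂(0.22) = 0.4806
−0.10·log₂(0.10) = 0.3322
−0.12·log₂(0.12) = 0.3671
−0.18·log₂(0.18) = 0.4453
−0.23·log₂(0.23) = 0.4877
Sum ≈ 2.5234 → 2.5234 bits.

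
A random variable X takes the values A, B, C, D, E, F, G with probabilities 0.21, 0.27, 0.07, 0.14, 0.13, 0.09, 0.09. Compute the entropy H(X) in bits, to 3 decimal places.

2.656 bits

H = −Σ pᵢ log₂ pᵢ.
−0.21·log₂(0.21) = 0.4728
−0.27·log₂(0.27) = 0.5100
−0.07·log₂(0.07) = 0.2686
−0.14·log₂(0.14) = 0.3971
−0.13·log₂(0.13) = 0.3826
−0.09·log₂(0.09) = 0.3127
−0.09·log₂(0.09) = 0.3127
Sum ≈ 2.6565 → 2.656 bits.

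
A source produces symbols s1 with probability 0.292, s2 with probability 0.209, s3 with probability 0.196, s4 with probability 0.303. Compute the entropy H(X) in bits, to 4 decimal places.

1.9734 bits

H = −Σ pᵢ log₂ pᵢ.
−0.292·log₂(0.292) = 0.5186
−0.209·log₂(0.209) = 0.4720
−0.196·log₂(0.196) = 0.4608
−0.303·log₂(0.303) = 0.5220
Sum ≈ 1.9734 → 1.9734 bits.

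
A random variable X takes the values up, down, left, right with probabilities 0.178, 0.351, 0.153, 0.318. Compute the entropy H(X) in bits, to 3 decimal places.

1.913 bits

H = −Σ pᵢ log₂ pᵢ.
−0.178·log₂(0.178) = 0.4432
−0.351·log₂(0.351) = 0.5302
−0.153·log₂(0.153) = 0.4144
−0.318·log₂(0.318) = 0.5256
Sum ≈ 1.9134 → 1.913 bits.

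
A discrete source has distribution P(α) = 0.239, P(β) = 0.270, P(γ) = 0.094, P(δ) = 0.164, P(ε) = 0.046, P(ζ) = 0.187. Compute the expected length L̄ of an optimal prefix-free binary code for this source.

2.444 bits/symbol

Repeatedly combine the two least-probable nodes; the expected code length is the sum of the merged weights.
merge 23/500 + 47/500 → 7/50
merge 7/50 + 41/250 → 38/125
merge 187/1000 + 239/1000 → 213/500
merge 27/100 + 38/125 → 287/500
merge 213/500 + 287/500 → 1
L = 7/50 + 38/125 + 213/500 + 287/500 + 1 = 611/250 = 2.444 bits/symbol.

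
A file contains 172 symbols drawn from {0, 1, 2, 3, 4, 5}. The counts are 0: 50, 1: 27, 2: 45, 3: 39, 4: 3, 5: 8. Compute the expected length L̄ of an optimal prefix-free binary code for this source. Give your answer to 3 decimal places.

Probabilities are the counts divided by 172.
Repeatedly combine the two least-probable nodes; the expected code length is the sum of the merged weights.
merge 3/172 + 2/43 → 11/172
merge 11/172 + 27/172 → 19/86
merge 19/86 + 39/172 → 77/172
merge 45/172 + 25/86 → 95/172
merge 77/172 + 95/172 → 1
L = 11/172 + 19/86 + 77/172 + 95/172 + 1 = 393/172 ≈ 2.285 bits/symbol.

2.285 bits/symbol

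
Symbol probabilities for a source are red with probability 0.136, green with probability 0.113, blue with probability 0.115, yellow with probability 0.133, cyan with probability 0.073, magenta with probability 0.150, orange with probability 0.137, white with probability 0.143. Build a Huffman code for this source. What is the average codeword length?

3 bits/symbol

Repeatedly combine the two least-probable nodes; the expected code length is the sum of the merged weights.
merge 73/1000 + 113/1000 → 93/500
merge 23/200 + 133/1000 → 31/125
merge 17/125 + 137/1000 → 273/1000
merge 143/1000 + 3/20 → 293/1000
merge 93/500 + 31/125 → 217/500
merge 273/1000 + 293/1000 → 283/500
merge 217/500 + 283/500 → 1
L = 93/500 + 31/125 + 273/1000 + 293/1000 + 217/500 + 283/500 + 1 = 3 bits/symbol.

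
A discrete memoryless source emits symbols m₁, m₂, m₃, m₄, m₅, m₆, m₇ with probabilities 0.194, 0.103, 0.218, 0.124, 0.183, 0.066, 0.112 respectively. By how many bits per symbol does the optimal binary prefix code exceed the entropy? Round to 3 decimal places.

0.047 bits

Entropy H = −Σ p log₂ p ≈ 2.7102 bits.
Huffman merges: 33/500+103/1000→169/1000; 14/125+31/250→59/250; 169/1000+183/1000→44/125; 97/500+109/500→103/250; 59/250+44/125→147/250; 103/250+147/250→1. L = 2757/1000 ≈ 2.7570.
L − H = 2.7570 − 2.7102 = 0.047 bits.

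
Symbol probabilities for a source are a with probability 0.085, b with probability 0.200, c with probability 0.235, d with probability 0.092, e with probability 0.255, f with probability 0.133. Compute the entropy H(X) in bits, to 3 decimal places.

2.464 bits

H = −Σ pᵢ log₂ pᵢ.
−0.085·log₂(0.085) = 0.3023
−0.200·log₂(0.200) = 0.4644
−0.235·log₂(0.235) = 0.4910
−0.092·log₂(0.092) = 0.3167
−0.255·log₂(0.255) = 0.5027
−0.133·log₂(0.133) = 0.3871
Sum ≈ 2.4642 → 2.464 bits.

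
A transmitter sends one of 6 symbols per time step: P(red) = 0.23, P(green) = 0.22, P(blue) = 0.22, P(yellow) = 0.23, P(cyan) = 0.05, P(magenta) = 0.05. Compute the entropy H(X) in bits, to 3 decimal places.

H = −Σ pᵢ log₂ pᵢ.
−0.23·log₂(0.23) = 0.4877
−0.22·log₂(0.22) = 0.4806
−0.22·log₂(0.22) = 0.4806
−0.23·log₂(0.23) = 0.4877
−0.05·log₂(0.05) = 0.2161
−0.05·log₂(0.05) = 0.2161
Sum ≈ 2.3687 → 2.369 bits.

2.369 bits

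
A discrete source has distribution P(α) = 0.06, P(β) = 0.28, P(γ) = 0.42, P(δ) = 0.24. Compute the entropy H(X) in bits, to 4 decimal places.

H = −Σ pᵢ log₂ pᵢ.
−0.06·log₂(0.06) = 0.2435
−0.28·log₂(0.28) = 0.5142
−0.42·log₂(0.42) = 0.5256
−0.24·log₂(0.24) = 0.4941
Sum ≈ 1.7775 → 1.7775 bits.

1.7775 bits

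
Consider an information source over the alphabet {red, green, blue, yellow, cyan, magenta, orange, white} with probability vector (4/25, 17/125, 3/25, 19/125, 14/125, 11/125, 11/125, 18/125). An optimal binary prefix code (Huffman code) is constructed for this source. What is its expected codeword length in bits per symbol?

Repeatedly combine the two least-probable nodes; the expected code length is the sum of the merged weights.
merge 11/125 + 11/125 → 22/125
merge 14/125 + 3/25 → 29/125
merge 17/125 + 18/125 → 7/25
merge 19/125 + 4/25 → 39/125
merge 22/125 + 29/125 → 51/125
merge 7/25 + 39/125 → 74/125
merge 51/125 + 74/125 → 1
L = 22/125 + 29/125 + 7/25 + 39/125 + 51/125 + 74/125 + 1 = 3 bits/symbol.

3 bits/symbol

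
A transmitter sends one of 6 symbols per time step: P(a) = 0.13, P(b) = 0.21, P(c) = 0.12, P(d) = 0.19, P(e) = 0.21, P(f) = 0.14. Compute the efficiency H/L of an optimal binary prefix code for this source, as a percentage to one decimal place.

98.7%

Entropy H = −Σ p log₂ p ≈ 2.5477 bits.
Huffman merges: 3/25+13/100→1/4; 7/50+19/100→33/100; 21/100+21/100→21/50; 1/4+33/100→29/50; 21/50+29/50→1. L = 129/50 ≈ 2.5800.
Efficiency = H/L = 2.5477/2.5800 = 98.7%.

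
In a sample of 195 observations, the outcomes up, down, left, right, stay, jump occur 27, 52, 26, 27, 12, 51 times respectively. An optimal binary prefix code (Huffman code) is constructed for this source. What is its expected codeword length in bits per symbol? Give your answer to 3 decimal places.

2.472 bits/symbol

Probabilities are the counts divided by 195.
Repeatedly combine the two least-probable nodes; the expected code length is the sum of the merged weights.
merge 4/65 + 2/15 → 38/195
merge 9/65 + 9/65 → 18/65
merge 38/195 + 17/65 → 89/195
merge 4/15 + 18/65 → 106/195
merge 89/195 + 106/195 → 1
L = 38/195 + 18/65 + 89/195 + 106/195 + 1 = 482/195 ≈ 2.472 bits/symbol.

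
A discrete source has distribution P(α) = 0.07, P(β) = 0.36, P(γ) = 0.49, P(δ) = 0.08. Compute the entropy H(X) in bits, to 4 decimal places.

1.5950 bits

H = −Σ pᵢ log₂ pᵢ.
−0.07·log₂(0.07) = 0.2686
−0.36·log₂(0.36) = 0.5306
−0.49·log₂(0.49) = 0.5043
−0.08·log₂(0.08) = 0.2915
Sum ≈ 1.5950 → 1.5950 bits.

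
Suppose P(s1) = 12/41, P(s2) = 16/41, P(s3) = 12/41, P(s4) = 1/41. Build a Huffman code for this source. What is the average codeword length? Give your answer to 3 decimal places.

1.927 bits/symbol

Repeatedly combine the two least-probable nodes; the expected code length is the sum of the merged weights.
merge 1/41 + 12/41 → 13/41
merge 12/41 + 13/41 → 25/41
merge 16/41 + 25/41 → 1
L = 13/41 + 25/41 + 1 = 79/41 ≈ 1.927 bits/symbol.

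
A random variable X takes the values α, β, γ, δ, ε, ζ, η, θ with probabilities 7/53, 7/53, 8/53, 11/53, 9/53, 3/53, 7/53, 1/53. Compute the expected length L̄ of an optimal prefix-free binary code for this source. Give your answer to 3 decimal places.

Repeatedly combine the two least-probable nodes; the expected code length is the sum of the merged weights.
merge 1/53 + 3/53 → 4/53
merge 4/53 + 7/53 → 11/53
merge 7/53 + 7/53 → 14/53
merge 8/53 + 9/53 → 17/53
merge 11/53 + 11/53 → 22/53
merge 14/53 + 17/53 → 31/53
merge 22/53 + 31/53 → 1
L = 4/53 + 11/53 + 14/53 + 17/53 + 22/53 + 31/53 + 1 = 152/53 ≈ 2.868 bits/symbol.

2.868 bits/symbol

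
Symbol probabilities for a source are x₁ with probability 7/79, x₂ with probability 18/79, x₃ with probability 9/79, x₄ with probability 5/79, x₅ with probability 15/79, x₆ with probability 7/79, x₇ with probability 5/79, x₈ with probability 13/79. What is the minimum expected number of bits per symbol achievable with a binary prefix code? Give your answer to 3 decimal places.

2.886 bits/symbol

Repeatedly combine the two least-probable nodes; the expected code length is the sum of the merged weights.
merge 5/79 + 5/79 → 10/79
merge 7/79 + 7/79 → 14/79
merge 9/79 + 10/79 → 19/79
merge 13/79 + 14/79 → 27/79
merge 15/79 + 18/79 → 33/79
merge 19/79 + 27/79 → 46/79
merge 33/79 + 46/79 → 1
L = 10/79 + 14/79 + 19/79 + 27/79 + 33/79 + 46/79 + 1 = 228/79 ≈ 2.886 bits/symbol.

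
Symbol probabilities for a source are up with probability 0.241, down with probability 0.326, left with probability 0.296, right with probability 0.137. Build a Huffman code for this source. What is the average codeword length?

2 bits/symbol

Repeatedly combine the two least-probable nodes; the expected code length is the sum of the merged weights.
merge 137/1000 + 241/1000 → 189/500
merge 37/125 + 163/500 → 311/500
merge 189/500 + 311/500 → 1
L = 189/500 + 311/500 + 1 = 2 bits/symbol.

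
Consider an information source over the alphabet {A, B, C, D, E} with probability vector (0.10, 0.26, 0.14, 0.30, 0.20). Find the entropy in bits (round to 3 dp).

H = −Σ pᵢ log₂ pᵢ.
−0.10·log₂(0.10) = 0.3322
−0.26·log₂(0.26) = 0.5053
−0.14·log₂(0.14) = 0.3971
−0.30·log₂(0.30) = 0.5211
−0.20·log₂(0.20) = 0.4644
Sum ≈ 2.2201 → 2.220 bits.

2.220 bits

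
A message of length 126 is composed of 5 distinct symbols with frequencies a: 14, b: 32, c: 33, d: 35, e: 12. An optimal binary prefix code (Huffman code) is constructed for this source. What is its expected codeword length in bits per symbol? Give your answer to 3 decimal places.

2.206 bits/symbol

Probabilities are the counts divided by 126.
Repeatedly combine the two least-probable nodes; the expected code length is the sum of the merged weights.
merge 2/21 + 1/9 → 13/63
merge 13/63 + 16/63 → 29/63
merge 11/42 + 5/18 → 34/63
merge 29/63 + 34/63 → 1
L = 13/63 + 29/63 + 34/63 + 1 = 139/63 ≈ 2.206 bits/symbol.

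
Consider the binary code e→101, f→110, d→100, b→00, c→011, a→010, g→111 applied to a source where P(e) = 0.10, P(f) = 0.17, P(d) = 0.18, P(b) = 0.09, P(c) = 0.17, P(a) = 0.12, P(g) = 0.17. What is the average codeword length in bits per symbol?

L̄ = Σ pᵢ·ℓᵢ = 0.10·3 + 0.17·3 + 0.18·3 + 0.09·2 + 0.17·3 + 0.12·3 + 0.17·3 = 2.91 bits/symbol.

2.91 bits/symbol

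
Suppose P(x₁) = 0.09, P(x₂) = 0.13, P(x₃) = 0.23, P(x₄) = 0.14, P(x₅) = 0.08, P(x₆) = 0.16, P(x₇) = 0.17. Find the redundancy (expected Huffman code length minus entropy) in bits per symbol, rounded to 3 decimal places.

0.041 bits

Entropy H = −Σ p log₂ p ≈ 2.7292 bits.
Huffman merges: 2/25+9/100→17/100; 13/100+7/50→27/100; 4/25+17/100→33/100; 17/100+23/100→2/5; 27/100+33/100→3/5; 2/5+3/5→1. L = 277/100 ≈ 2.7700.
L − H = 2.7700 − 2.7292 = 0.041 bits.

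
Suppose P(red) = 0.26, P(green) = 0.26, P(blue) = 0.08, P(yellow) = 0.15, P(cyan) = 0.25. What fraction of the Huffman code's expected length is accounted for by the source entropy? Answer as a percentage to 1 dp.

99.2%

Entropy H = −Σ p log₂ p ≈ 2.2126 bits.
Huffman merges: 2/25+3/20→23/100; 23/100+1/4→12/25; 13/50+13/50→13/25; 12/25+13/25→1. L = 223/100 ≈ 2.2300.
Efficiency = H/L = 2.2126/2.2300 = 99.2%.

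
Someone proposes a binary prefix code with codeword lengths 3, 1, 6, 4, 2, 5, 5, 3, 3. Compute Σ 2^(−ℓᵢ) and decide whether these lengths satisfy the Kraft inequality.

1.265625; no

With common denominator 2^6 = 64: Σ 2^(−ℓᵢ) = 8/64 + 32/64 + 1/64 + 4/64 + 16/64 + 2/64 + 2/64 + 8/64 + 8/64 = 81/64 = 1.265625.
Kraft's inequality requires Σ ≤ 1; here Σ = 1.265625 > 1, so no such prefix code exists.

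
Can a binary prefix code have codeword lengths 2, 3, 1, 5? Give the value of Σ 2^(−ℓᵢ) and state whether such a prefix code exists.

With common denominator 2^5 = 32: Σ 2^(−ℓᵢ) = 8/32 + 4/32 + 16/32 + 1/32 = 29/32 = 0.90625.
Kraft's inequality requires Σ ≤ 1; here Σ = 0.90625 ≤ 1, so such a prefix code exists.

0.90625; yes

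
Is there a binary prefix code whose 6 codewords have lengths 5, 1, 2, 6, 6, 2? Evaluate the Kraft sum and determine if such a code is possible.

1.0625; no

With common denominator 2^6 = 64: Σ 2^(−ℓᵢ) = 2/64 + 32/64 + 16/64 + 1/64 + 1/64 + 16/64 = 68/64 = 1.0625.
Kraft's inequality requires Σ ≤ 1; here Σ = 1.0625 > 1, so no such prefix code exists.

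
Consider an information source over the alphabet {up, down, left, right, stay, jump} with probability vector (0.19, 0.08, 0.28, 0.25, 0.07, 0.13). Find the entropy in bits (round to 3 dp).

H = −Σ pᵢ log₂ pᵢ.
−0.19·log₂(0.19) = 0.4552
−0.08·log₂(0.08) = 0.2915
−0.28·log₂(0.28) = 0.5142
−0.25·log₂(0.25) = 0.5000
−0.07·log₂(0.07) = 0.2686
−0.13·log₂(0.13) = 0.3826
Sum ≈ 2.4122 → 2.412 bits.

2.412 bits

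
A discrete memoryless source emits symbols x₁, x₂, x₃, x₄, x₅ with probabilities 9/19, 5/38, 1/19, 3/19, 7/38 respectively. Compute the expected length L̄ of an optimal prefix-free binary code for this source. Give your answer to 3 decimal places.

2.053 bits/symbol

Repeatedly combine the two least-probable nodes; the expected code length is the sum of the merged weights.
merge 1/19 + 5/38 → 7/38
merge 3/19 + 7/38 → 13/38
merge 7/38 + 13/38 → 10/19
merge 9/19 + 10/19 → 1
L = 7/38 + 13/38 + 10/19 + 1 = 39/19 ≈ 2.053 bits/symbol.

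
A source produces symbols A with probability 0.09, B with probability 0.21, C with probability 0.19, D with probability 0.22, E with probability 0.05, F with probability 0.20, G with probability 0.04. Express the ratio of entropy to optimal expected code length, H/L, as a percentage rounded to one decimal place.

98.0%

Entropy H = −Σ p log₂ p ≈ 2.5875 bits.
Huffman merges: 1/25+1/20→9/100; 9/100+9/100→9/50; 9/50+19/100→37/100; 1/5+21/100→41/100; 11/50+37/100→59/100; 41/100+59/100→1. L = 66/25 ≈ 2.6400.
Efficiency = H/L = 2.5875/2.6400 = 98.0%.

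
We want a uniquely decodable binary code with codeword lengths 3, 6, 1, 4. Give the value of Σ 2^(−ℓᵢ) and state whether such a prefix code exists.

0.703125; yes

With common denominator 2^6 = 64: Σ 2^(−ℓᵢ) = 8/64 + 1/64 + 32/64 + 4/64 = 45/64 = 0.703125.
Kraft's inequality requires Σ ≤ 1; here Σ = 0.703125 ≤ 1, so such a prefix code exists.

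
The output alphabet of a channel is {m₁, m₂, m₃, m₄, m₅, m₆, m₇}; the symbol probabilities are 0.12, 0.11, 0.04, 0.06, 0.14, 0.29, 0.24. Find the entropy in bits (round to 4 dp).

H = −Σ pᵢ log₂ pᵢ.
−0.12·log₂(0.12) = 0.3671
−0.11·log₂(0.11) = 0.3503
−0.04·log₂(0.04) = 0.1858
−0.06·log₂(0.06) = 0.2435
−0.14·log₂(0.14) = 0.3971
−0.29·log₂(0.29) = 0.5179
−0.24·log₂(0.24) = 0.4941
Sum ≈ 2.5558 → 2.5558 bits.

2.5558 bits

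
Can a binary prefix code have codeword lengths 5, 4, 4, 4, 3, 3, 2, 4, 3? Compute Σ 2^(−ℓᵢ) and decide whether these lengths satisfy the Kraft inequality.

With common denominator 2^5 = 32: Σ 2^(−ℓᵢ) = 1/32 + 2/32 + 2/32 + 2/32 + 4/32 + 4/32 + 8/32 + 2/32 + 4/32 = 29/32 = 0.90625.
Kraft's inequality requires Σ ≤ 1; here Σ = 0.90625 ≤ 1, so such a prefix code exists.

0.90625; yes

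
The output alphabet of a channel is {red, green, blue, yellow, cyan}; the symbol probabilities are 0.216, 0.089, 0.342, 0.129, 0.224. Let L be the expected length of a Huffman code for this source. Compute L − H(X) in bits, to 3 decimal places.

0.036 bits

Entropy H = −Σ p log₂ p ≈ 2.1822 bits.
Huffman merges: 89/1000+129/1000→109/500; 27/125+109/500→217/500; 28/125+171/500→283/500; 217/500+283/500→1. L = 1109/500 ≈ 2.2180.
L − H = 2.2180 − 2.1822 = 0.036 bits.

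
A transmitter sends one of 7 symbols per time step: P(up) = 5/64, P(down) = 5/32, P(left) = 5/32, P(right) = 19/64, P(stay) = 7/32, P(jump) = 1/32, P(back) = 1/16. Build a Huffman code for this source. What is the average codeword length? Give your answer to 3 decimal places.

2.578 bits/symbol

Repeatedly combine the two least-probable nodes; the expected code length is the sum of the merged weights.
merge 1/32 + 1/16 → 3/32
merge 5/64 + 3/32 → 11/64
merge 5/32 + 5/32 → 5/16
merge 11/64 + 7/32 → 25/64
merge 19/64 + 5/16 → 39/64
merge 25/64 + 39/64 → 1
L = 3/32 + 11/64 + 5/16 + 25/64 + 39/64 + 1 = 165/64 ≈ 2.578 bits/symbol.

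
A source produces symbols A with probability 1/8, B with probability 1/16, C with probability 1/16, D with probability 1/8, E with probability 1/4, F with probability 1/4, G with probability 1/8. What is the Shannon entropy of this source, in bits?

2.625 bits

Each probability is a power of 1/2, so log₂(1/p) is an integer.
H = Σ p·log₂(1/p) = 1/8·3 + 1/16·4 + 1/16·4 + 1/8·3 + 1/4·2 + 1/4·2 + 1/8·3 = 2.625 bits.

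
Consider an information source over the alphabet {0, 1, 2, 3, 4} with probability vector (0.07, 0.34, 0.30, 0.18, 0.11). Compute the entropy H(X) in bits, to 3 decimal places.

H = −Σ pᵢ log₂ pᵢ.
−0.07·log₂(0.07) = 0.2686
−0.34·log₂(0.34) = 0.5292
−0.30·log₂(0.30) = 0.5211
−0.18·log₂(0.18) = 0.4453
−0.11·log₂(0.11) = 0.3503
Sum ≈ 2.1144 → 2.114 bits.

2.114 bits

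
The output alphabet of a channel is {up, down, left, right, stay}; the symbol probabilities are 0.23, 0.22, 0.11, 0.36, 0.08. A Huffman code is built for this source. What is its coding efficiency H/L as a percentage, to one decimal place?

97.7%

Entropy H = −Σ p log₂ p ≈ 2.1407 bits.
Huffman merges: 2/25+11/100→19/100; 19/100+11/50→41/100; 23/100+9/25→59/100; 41/100+59/100→1. L = 219/100 ≈ 2.1900.
Efficiency = H/L = 2.1407/2.1900 = 97.7%.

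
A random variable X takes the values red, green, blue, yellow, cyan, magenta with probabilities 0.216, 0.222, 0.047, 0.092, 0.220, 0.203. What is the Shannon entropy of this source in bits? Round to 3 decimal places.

2.431 bits

H = −Σ pᵢ log₂ pᵢ.
−0.216·log₂(0.216) = 0.4776
−0.222·log₂(0.222) = 0.4820
−0.047·log₂(0.047) = 0.2073
−0.092·log₂(0.092) = 0.3167
−0.220·log₂(0.220) = 0.4806
−0.203·log₂(0.203) = 0.4670
Sum ≈ 2.4312 → 2.431 bits.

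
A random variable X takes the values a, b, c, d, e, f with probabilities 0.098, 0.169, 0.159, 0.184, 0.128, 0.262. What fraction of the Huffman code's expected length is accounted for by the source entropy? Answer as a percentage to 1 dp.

98.6%

Entropy H = −Σ p log₂ p ≈ 2.5190 bits.
Huffman merges: 49/500+16/125→113/500; 159/1000+169/1000→41/125; 23/125+113/500→41/100; 131/500+41/125→59/100; 41/100+59/100→1. L = 1277/500 ≈ 2.5540.
Efficiency = H/L = 2.5190/2.5540 = 98.6%.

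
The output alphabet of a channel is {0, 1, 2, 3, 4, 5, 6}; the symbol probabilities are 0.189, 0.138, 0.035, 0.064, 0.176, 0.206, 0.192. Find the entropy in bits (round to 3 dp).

H = −Σ pᵢ log₂ pᵢ.
−0.189·log₂(0.189) = 0.4543
−0.138·log₂(0.138) = 0.3943
−0.035·log₂(0.035) = 0.1693
−0.064·log₂(0.064) = 0.2538
−0.176·log₂(0.176) = 0.4411
−0.206·log₂(0.206) = 0.4695
−0.192·log₂(0.192) = 0.4571
Sum ≈ 2.6394 → 2.639 bits.

2.639 bits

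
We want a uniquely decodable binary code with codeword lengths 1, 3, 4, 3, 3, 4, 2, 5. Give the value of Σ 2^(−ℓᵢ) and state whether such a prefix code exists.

1.28125; no

With common denominator 2^5 = 32: Σ 2^(−ℓᵢ) = 16/32 + 4/32 + 2/32 + 4/32 + 4/32 + 2/32 + 8/32 + 1/32 = 41/32 = 1.28125.
Kraft's inequality requires Σ ≤ 1; here Σ = 1.28125 > 1, so no such prefix code exists.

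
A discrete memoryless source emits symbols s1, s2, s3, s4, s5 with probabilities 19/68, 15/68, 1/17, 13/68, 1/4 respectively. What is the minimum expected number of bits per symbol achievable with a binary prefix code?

2.25 bits/symbol

Repeatedly combine the two least-probable nodes; the expected code length is the sum of the merged weights.
merge 1/17 + 13/68 → 1/4
merge 15/68 + 1/4 → 8/17
merge 1/4 + 19/68 → 9/17
merge 8/17 + 9/17 → 1
L = 1/4 + 8/17 + 9/17 + 1 = 9/4 = 2.25 bits/symbol.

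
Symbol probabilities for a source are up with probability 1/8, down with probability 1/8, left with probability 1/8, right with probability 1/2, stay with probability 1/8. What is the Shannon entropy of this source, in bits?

2 bits

Each probability is a power of 1/2, so log₂(1/p) is an integer.
H = Σ p·log₂(1/p) = 1/8·3 + 1/8·3 + 1/8·3 + 1/2·1 + 1/8·3 = 2 bits.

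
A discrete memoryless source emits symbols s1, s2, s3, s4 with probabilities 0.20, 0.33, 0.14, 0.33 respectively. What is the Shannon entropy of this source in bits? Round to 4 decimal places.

H = −Σ pᵢ log₂ pᵢ.
−0.20·log₂(0.20) = 0.4644
−0.33·log₂(0.33) = 0.5278
−0.14·log₂(0.14) = 0.3971
−0.33·log₂(0.33) = 0.5278
Sum ≈ 1.9171 → 1.9171 bits.

1.9171 bits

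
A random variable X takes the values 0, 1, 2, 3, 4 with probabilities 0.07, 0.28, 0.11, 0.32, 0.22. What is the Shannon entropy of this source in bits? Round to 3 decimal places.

H = −Σ pᵢ log₂ pᵢ.
−0.07·log₂(0.07) = 0.2686
−0.28·log₂(0.28) = 0.5142
−0.11·log₂(0.11) = 0.3503
−0.32·log₂(0.32) = 0.5260
−0.22·log₂(0.22) = 0.4806
Sum ≈ 2.1397 → 2.140 bits.

2.140 bits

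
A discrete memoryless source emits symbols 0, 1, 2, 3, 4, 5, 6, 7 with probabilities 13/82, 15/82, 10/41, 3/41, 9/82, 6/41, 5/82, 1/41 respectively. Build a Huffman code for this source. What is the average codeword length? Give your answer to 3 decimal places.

Repeatedly combine the two least-probable nodes; the expected code length is the sum of the merged weights.
merge 1/41 + 5/82 → 7/82
merge 3/41 + 7/82 → 13/82
merge 9/82 + 6/41 → 21/82
merge 13/82 + 13/82 → 13/41
merge 15/82 + 10/41 → 35/82
merge 21/82 + 13/41 → 47/82
merge 35/82 + 47/82 → 1
L = 7/82 + 13/82 + 21/82 + 13/41 + 35/82 + 47/82 + 1 = 231/82 ≈ 2.817 bits/symbol.

2.817 bits/symbol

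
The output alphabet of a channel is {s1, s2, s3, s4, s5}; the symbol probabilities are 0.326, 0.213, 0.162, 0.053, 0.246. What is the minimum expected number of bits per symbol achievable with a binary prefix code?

Repeatedly combine the two least-probable nodes; the expected code length is the sum of the merged weights.
merge 53/1000 + 81/500 → 43/200
merge 213/1000 + 43/200 → 107/250
merge 123/500 + 163/500 → 143/250
merge 107/250 + 143/250 → 1
L = 43/200 + 107/250 + 143/250 + 1 = 443/200 = 2.215 bits/symbol.

2.215 bits/symbol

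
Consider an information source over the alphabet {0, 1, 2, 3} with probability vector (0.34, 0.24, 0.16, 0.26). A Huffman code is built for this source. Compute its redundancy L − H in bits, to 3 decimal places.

Entropy H = −Σ p log₂ p ≈ 1.9516 bits.
Huffman merges: 4/25+6/25→2/5; 13/50+17/50→3/5; 2/5+3/5→1. L = 2 ≈ 2.0000.
L − H = 2.0000 − 1.9516 = 0.048 bits.

0.048 bits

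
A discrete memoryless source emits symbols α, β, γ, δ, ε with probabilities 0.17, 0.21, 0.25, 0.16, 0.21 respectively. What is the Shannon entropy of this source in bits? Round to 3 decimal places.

H = −Σ pᵢ log₂ pᵢ.
−0.17·log₂(0.17) = 0.4346
−0.21·log₂(0.21) = 0.4728
−0.25·log₂(0.25) = 0.5000
−0.16·log₂(0.16) = 0.4230
−0.21·log₂(0.21) = 0.4728
Sum ≈ 2.3033 → 2.303 bits.

2.303 bits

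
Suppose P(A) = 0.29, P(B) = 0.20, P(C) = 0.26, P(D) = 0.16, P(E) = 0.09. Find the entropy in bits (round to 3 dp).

H = −Σ pᵢ log₂ pᵢ.
−0.29·log₂(0.29) = 0.5179
−0.20·log₂(0.20) = 0.4644
−0.26·log₂(0.26) = 0.5053
−0.16·log₂(0.16) = 0.4230
−0.09·log₂(0.09) = 0.3127
Sum ≈ 2.2232 → 2.223 bits.

2.223 bits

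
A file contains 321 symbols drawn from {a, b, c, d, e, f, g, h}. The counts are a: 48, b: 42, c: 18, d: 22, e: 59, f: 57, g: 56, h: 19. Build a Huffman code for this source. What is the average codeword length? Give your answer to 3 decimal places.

Probabilities are the counts divided by 321.
Repeatedly combine the two least-probable nodes; the expected code length is the sum of the merged weights.
merge 6/107 + 19/321 → 37/321
merge 22/321 + 37/321 → 59/321
merge 14/107 + 16/107 → 30/107
merge 56/321 + 19/107 → 113/321
merge 59/321 + 59/321 → 118/321
merge 30/107 + 113/321 → 203/321
merge 118/321 + 203/321 → 1
L = 37/321 + 59/321 + 30/107 + 113/321 + 118/321 + 203/321 + 1 = 941/321 ≈ 2.931 bits/symbol.

2.931 bits/symbol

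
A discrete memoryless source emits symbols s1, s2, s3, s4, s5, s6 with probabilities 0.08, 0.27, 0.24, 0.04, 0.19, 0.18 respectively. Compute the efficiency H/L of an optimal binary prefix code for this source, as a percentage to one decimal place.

Entropy H = −Σ p log₂ p ≈ 2.3820 bits.
Huffman merges: 1/25+2/25→3/25; 3/25+9/50→3/10; 19/100+6/25→43/100; 27/100+3/10→57/100; 43/100+57/100→1. L = 121/50 ≈ 2.4200.
Efficiency = H/L = 2.3820/2.4200 = 98.4%.

98.4%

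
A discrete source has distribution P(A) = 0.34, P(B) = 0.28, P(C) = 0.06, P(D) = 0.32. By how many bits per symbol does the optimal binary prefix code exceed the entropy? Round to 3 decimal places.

Entropy H = −Σ p log₂ p ≈ 1.8130 bits.
Huffman merges: 3/50+7/25→17/50; 8/25+17/50→33/50; 17/50+33/50→1. L = 2 ≈ 2.0000.
L − H = 2.0000 − 1.8130 = 0.187 bits.

0.187 bits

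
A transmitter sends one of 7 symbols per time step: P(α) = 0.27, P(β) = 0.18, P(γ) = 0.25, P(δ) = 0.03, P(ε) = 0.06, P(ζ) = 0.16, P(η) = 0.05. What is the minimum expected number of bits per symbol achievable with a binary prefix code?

Repeatedly combine the two least-probable nodes; the expected code length is the sum of the merged weights.
merge 3/100 + 1/20 → 2/25
merge 3/50 + 2/25 → 7/50
merge 7/50 + 4/25 → 3/10
merge 9/50 + 1/4 → 43/100
merge 27/100 + 3/10 → 57/100
merge 43/100 + 57/100 → 1
L = 2/25 + 7/50 + 3/10 + 43/100 + 57/100 + 1 = 63/25 = 2.52 bits/symbol.

2.52 bits/symbol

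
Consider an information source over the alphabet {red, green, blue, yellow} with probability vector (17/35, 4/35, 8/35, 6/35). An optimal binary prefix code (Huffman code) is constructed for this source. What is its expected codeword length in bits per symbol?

1.8 bits/symbol

Repeatedly combine the two least-probable nodes; the expected code length is the sum of the merged weights.
merge 4/35 + 6/35 → 2/7
merge 8/35 + 2/7 → 18/35
merge 17/35 + 18/35 → 1
L = 2/7 + 18/35 + 1 = 9/5 = 1.8 bits/symbol.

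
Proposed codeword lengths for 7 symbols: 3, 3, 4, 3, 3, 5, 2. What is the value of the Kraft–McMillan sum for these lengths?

0.84375

With common denominator 2^5 = 32: Σ 2^(−ℓᵢ) = 4/32 + 4/32 + 2/32 + 4/32 + 4/32 + 1/32 + 8/32 = 27/32 = 0.84375.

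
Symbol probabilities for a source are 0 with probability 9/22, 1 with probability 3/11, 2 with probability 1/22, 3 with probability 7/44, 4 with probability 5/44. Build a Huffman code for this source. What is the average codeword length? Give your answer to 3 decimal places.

Repeatedly combine the two least-probable nodes; the expected code length is the sum of the merged weights.
merge 1/22 + 5/44 → 7/44
merge 7/44 + 7/44 → 7/22
merge 3/11 + 7/22 → 13/22
merge 9/22 + 13/22 → 1
L = 7/44 + 7/22 + 13/22 + 1 = 91/44 ≈ 2.068 bits/symbol.

2.068 bits/symbol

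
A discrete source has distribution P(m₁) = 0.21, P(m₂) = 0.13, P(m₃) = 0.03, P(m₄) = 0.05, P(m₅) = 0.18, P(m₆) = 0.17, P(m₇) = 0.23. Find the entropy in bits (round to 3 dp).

H = −Σ pᵢ log₂ pᵢ.
−0.21·log₂(0.21) = 0.4728
−0.13·log₂(0.13) = 0.3826
−0.03·log₂(0.03) = 0.1518
−0.05·log₂(0.05) = 0.2161
−0.18·log₂(0.18) = 0.4453
−0.17·log₂(0.17) = 0.4346
−0.23·log₂(0.23) = 0.4877
Sum ≈ 2.5909 → 2.591 bits.

2.591 bits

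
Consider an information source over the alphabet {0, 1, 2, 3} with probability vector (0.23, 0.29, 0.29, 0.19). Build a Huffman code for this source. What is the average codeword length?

Repeatedly combine the two least-probable nodes; the expected code length is the sum of the merged weights.
merge 19/100 + 23/100 → 21/50
merge 29/100 + 29/100 → 29/50
merge 21/50 + 29/50 → 1
L = 21/50 + 29/50 + 1 = 2 bits/symbol.

2 bits/symbol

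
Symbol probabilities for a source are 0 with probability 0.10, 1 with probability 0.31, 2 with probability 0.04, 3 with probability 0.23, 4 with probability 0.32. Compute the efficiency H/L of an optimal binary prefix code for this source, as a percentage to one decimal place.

Entropy H = −Σ p log₂ p ≈ 2.0554 bits.
Huffman merges: 1/25+1/10→7/50; 7/50+23/100→37/100; 31/100+8/25→63/100; 37/100+63/100→1. L = 107/50 ≈ 2.1400.
Efficiency = H/L = 2.0554/2.1400 = 96.0%.

96.0%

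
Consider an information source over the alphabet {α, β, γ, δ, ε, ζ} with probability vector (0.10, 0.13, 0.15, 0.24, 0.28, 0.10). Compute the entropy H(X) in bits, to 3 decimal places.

2.466 bits

H = −Σ pᵢ log₂ pᵢ.
−0.10·log₂(0.10) = 0.3322
−0.13·log₂(0.13) = 0.3826
−0.15·log₂(0.15) = 0.4105
−0.24·log₂(0.24) = 0.4941
−0.28·log₂(0.28) = 0.5142
−0.10·log₂(0.10) = 0.3322
Sum ≈ 2.4659 → 2.466 bits.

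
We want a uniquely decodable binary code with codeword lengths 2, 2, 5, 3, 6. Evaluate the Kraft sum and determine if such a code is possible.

0.671875; yes

With common denominator 2^6 = 64: Σ 2^(−ℓᵢ) = 16/64 + 16/64 + 2/64 + 8/64 + 1/64 = 43/64 = 0.671875.
Kraft's inequality requires Σ ≤ 1; here Σ = 0.671875 ≤ 1, so such a prefix code exists.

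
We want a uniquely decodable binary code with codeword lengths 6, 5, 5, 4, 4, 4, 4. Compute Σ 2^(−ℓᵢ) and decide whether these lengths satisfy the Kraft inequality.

0.328125; yes

With common denominator 2^6 = 64: Σ 2^(−ℓᵢ) = 1/64 + 2/64 + 2/64 + 4/64 + 4/64 + 4/64 + 4/64 = 21/64 = 0.328125.
Kraft's inequality requires Σ ≤ 1; here Σ = 0.328125 ≤ 1, so such a prefix code exists.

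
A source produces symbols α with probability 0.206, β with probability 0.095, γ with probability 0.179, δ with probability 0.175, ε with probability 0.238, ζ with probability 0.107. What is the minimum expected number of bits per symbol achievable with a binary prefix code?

2.556 bits/symbol

Repeatedly combine the two least-probable nodes; the expected code length is the sum of the merged weights.
merge 19/200 + 107/1000 → 101/500
merge 7/40 + 179/1000 → 177/500
merge 101/500 + 103/500 → 51/125
merge 119/500 + 177/500 → 74/125
merge 51/125 + 74/125 → 1
L = 101/500 + 177/500 + 51/125 + 74/125 + 1 = 639/250 = 2.556 bits/symbol.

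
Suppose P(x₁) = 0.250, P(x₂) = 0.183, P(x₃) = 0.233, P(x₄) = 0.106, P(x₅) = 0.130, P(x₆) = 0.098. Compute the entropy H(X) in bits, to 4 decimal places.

H = −Σ pᵢ log₂ pᵢ.
−0.250·log₂(0.250) = 0.5000
−0.183·log₂(0.183) = 0.4484
−0.233·log₂(0.233) = 0.4897
−0.106·log₂(0.106) = 0.3432
−0.130·log₂(0.130) = 0.3826
−0.098·log₂(0.098) = 0.3284
Sum ≈ 2.4923 → 2.4923 bits.

2.4923 bits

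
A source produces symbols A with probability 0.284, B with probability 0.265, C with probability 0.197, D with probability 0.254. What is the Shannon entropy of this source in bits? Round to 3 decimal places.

1.987 bits

H = −Σ pᵢ log₂ pᵢ.
−0.284·log₂(0.284) = 0.5158
−0.265·log₂(0.265) = 0.5077
−0.197·log₂(0.197) = 0.4617
−0.254·log₂(0.254) = 0.5022
Sum ≈ 1.9874 → 1.987 bits.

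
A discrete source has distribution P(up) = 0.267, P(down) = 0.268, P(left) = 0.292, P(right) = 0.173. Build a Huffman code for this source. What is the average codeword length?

2 bits/symbol

Repeatedly combine the two least-probable nodes; the expected code length is the sum of the merged weights.
merge 173/1000 + 267/1000 → 11/25
merge 67/250 + 73/250 → 14/25
merge 11/25 + 14/25 → 1
L = 11/25 + 14/25 + 1 = 2 bits/symbol.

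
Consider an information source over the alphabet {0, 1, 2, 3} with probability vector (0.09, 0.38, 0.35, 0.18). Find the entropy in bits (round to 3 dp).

1.819 bits

H = −Σ pᵢ log₂ pᵢ.
−0.09·log₂(0.09) = 0.3127
−0.38·log₂(0.38) = 0.5305
−0.35·log₂(0.35) = 0.5301
−0.18·log₂(0.18) = 0.4453
Sum ≈ 1.8185 → 1.819 bits.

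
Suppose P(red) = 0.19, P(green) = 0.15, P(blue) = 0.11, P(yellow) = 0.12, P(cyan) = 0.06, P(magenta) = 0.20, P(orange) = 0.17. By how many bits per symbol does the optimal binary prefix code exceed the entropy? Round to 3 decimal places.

0.054 bits

Entropy H = −Σ p log₂ p ≈ 2.7256 bits.
Huffman merges: 3/50+11/100→17/100; 3/25+3/20→27/100; 17/100+17/100→17/50; 19/100+1/5→39/100; 27/100+17/50→61/100; 39/100+61/100→1. L = 139/50 ≈ 2.7800.
L − H = 2.7800 − 2.7256 = 0.054 bits.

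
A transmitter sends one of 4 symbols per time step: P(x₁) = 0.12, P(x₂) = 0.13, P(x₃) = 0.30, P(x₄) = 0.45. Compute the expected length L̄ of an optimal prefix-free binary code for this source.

1.8 bits/symbol

Repeatedly combine the two least-probable nodes; the expected code length is the sum of the merged weights.
merge 3/25 + 13/100 → 1/4
merge 1/4 + 3/10 → 11/20
merge 9/20 + 11/20 → 1
L = 1/4 + 11/20 + 1 = 9/5 = 1.8 bits/symbol.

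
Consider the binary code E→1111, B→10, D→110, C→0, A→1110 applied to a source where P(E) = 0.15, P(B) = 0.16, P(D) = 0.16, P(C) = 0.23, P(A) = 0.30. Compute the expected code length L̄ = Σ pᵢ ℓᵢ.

L̄ = Σ pᵢ·ℓᵢ = 0.15·4 + 0.16·2 + 0.16·3 + 0.23·1 + 0.30·4 = 2.83 bits/symbol.

2.83 bits/symbol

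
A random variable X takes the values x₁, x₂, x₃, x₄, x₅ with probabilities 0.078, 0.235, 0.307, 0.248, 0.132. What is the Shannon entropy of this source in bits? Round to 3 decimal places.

H = −Σ pᵢ log₂ pᵢ.
−0.078·log₂(0.078) = 0.2871
−0.235·log₂(0.235) = 0.4910
−0.307·log₂(0.307) = 0.5230
−0.248·log₂(0.248) = 0.4989
−0.132·log₂(0.132) = 0.3856
Sum ≈ 2.1856 → 2.186 bits.

2.186 bits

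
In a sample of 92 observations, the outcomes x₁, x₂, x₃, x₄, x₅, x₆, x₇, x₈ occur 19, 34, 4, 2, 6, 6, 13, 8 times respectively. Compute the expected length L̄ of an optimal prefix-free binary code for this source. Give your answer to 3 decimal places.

2.609 bits/symbol

Probabilities are the counts divided by 92.
Repeatedly combine the two least-probable nodes; the expected code length is the sum of the merged weights.
merge 1/46 + 1/23 → 3/46
merge 3/46 + 3/46 → 3/23
merge 3/46 + 2/23 → 7/46
merge 3/23 + 13/92 → 25/92
merge 7/46 + 19/92 → 33/92
merge 25/92 + 33/92 → 29/46
merge 17/46 + 29/46 → 1
L = 3/46 + 3/23 + 7/46 + 25/92 + 33/92 + 29/46 + 1 = 60/23 ≈ 2.609 bits/symbol.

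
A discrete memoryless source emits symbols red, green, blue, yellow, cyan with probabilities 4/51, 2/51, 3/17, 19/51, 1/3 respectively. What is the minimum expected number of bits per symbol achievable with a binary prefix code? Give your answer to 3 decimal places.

2.039 bits/symbol

Repeatedly combine the two least-probable nodes; the expected code length is the sum of the merged weights.
merge 2/51 + 4/51 → 2/17
merge 2/17 + 3/17 → 5/17
merge 5/17 + 1/3 → 32/51
merge 19/51 + 32/51 → 1
L = 2/17 + 5/17 + 32/51 + 1 = 104/51 ≈ 2.039 bits/symbol.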